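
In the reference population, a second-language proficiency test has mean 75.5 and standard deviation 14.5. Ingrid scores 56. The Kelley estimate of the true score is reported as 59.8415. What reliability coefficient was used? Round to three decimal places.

0.803

T̂ = ρX + (1 − ρ)μ  ⇒  T̂ − μ = ρ(X − μ)
ρ = (T̂ − μ)/(X − μ) = (59.8415 − 75.5) / (56 − 75.5) = -15.6585 / -19.5 = 0.80300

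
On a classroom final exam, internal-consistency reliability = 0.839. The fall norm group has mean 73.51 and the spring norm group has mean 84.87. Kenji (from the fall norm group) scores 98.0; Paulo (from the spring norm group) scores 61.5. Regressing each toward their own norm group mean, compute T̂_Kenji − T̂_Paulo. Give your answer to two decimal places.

T̂_Kenji = 0.839(98.0) + 0.161(73.51) = 94.0571
T̂_Paulo = 0.839(61.5) + 0.161(84.87) = 65.2626
Difference = 94.0571 − 65.2626 = 28.7945

28.79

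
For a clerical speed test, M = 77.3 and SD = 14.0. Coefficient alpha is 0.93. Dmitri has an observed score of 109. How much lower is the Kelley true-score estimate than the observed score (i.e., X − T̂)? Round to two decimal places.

Weight the observed score by reliability and the mean by (1 − reliability): T̂ = 0.93·109 + 0.07·77.3 = 101.37 + 5.411 = 106.7810.
X − T̂ = 109 − 106.781 = 2.219 → 2.22

2.22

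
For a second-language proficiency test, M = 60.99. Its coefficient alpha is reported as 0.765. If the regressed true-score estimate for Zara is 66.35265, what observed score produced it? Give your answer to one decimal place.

68.0

T̂ = ρX + (1 − ρ)μ  ⇒  X = (T̂ − (1 − ρ)μ) / ρ
X = (66.35265 − 0.235 × 60.99) / 0.765 = (66.35265 − 14.33265) / 0.765 = 52.02000 / 0.765 = 68.000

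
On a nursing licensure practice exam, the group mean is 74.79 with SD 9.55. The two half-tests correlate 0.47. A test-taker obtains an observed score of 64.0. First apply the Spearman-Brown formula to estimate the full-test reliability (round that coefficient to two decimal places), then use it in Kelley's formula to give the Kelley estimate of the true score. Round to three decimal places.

67.884

Spearman-Brown: ρ = 2r/(1 + r) = 2(0.47)/(1 + 0.47) = 0.940/1.47 = 0.6395 → 0.64
Kelley's formula gives T̂ = 0.64·64.0 + 0.36·74.79 = 40.960 + 26.9244 = 67.8844.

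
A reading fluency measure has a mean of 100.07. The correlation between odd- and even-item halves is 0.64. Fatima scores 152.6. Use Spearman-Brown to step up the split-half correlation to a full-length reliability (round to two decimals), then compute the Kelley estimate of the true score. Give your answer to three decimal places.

Spearman-Brown: ρ = 2r/(1 + r) = 2(0.64)/(1 + 0.64) = 1.280/1.64 = 0.7805 → 0.78
T̂ = ρX + (1 − ρ)μ
  = 0.78 × 152.6 + 0.22 × 100.07
  = 119.028 + 22.0154
  = 141.0434
  ≈ 141.043

141.043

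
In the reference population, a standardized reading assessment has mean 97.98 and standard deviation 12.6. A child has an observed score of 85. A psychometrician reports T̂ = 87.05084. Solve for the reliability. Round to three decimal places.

T̂ = ρX + (1 − ρ)μ  ⇒  T̂ − μ = ρ(X − μ)
ρ = (T̂ − μ)/(X − μ) = (87.05084 − 97.98) / (85 − 97.98) = -10.92916 / -12.98 = 0.84200

0.842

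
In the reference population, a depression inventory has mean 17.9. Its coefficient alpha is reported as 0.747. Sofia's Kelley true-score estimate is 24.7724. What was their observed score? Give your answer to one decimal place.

27.1

T̂ = ρX + (1 − ρ)μ  ⇒  X = (T̂ − (1 − ρ)μ) / ρ
X = (24.7724 − 0.253 × 17.9) / 0.747 = (24.7724 − 4.5287) / 0.747 = 20.2437 / 0.747 = 27.100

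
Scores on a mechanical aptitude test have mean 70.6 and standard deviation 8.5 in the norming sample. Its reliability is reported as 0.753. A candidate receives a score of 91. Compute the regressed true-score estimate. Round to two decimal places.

T̂ = ρX + (1 − ρ)μ
  = 0.753 × 91 + 0.247 × 70.6
  = 68.523 + 17.4382
  = 85.961
  ≈ 85.96

85.96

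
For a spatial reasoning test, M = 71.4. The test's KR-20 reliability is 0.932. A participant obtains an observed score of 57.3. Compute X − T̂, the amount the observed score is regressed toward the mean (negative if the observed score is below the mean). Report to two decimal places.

T̂ = 0.932(57.3) + 0.068(71.4) = 53.4036 + 4.8552 = 58.2588 → 58.259
X − T̂ = 57.3 − 58.259 = -0.959 → -0.96

-0.96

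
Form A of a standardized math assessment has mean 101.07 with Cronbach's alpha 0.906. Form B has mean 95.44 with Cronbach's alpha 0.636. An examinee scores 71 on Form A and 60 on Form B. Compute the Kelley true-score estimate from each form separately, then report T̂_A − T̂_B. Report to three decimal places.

0.926

T̂_A = 0.906(71) + 0.094(101.07) = 73.82658
T̂_B = 0.636(60) + 0.364(95.44) = 72.90016
T̂_A − T̂_B = 0.92642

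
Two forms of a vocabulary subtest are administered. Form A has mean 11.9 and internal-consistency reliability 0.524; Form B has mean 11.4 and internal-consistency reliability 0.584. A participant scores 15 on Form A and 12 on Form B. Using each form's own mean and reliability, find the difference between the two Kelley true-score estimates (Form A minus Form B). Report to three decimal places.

1.774

T̂_A = 0.524(15) + 0.476(11.9) = 13.52440
T̂_B = 0.584(12) + 0.416(11.4) = 11.75040
T̂_A − T̂_B = 1.77400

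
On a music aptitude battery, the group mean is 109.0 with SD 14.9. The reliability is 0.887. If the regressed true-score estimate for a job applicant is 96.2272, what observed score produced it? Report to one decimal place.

T̂ = ρX + (1 − ρ)μ  ⇒  X = (T̂ − (1 − ρ)μ) / ρ
X = (96.2272 − 0.113 × 109.0) / 0.887 = (96.2272 − 12.3170) / 0.887 = 83.9102 / 0.887 = 94.600

94.6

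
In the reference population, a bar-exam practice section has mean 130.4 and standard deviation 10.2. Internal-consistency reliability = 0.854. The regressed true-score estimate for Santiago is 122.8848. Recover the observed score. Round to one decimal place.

121.6

T̂ = ρX + (1 − ρ)μ  ⇒  X = (T̂ − (1 − ρ)μ) / ρ
X = (122.8848 − 0.146 × 130.4) / 0.854 = (122.8848 − 19.0384) / 0.854 = 103.8464 / 0.854 = 121.600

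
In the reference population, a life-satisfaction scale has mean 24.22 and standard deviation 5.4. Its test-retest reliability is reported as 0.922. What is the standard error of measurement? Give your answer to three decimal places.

1.508

SEM = SD · √(1 − ρ) = 5.4 × √0.078 = 5.4 × 0.2793 = 1.5081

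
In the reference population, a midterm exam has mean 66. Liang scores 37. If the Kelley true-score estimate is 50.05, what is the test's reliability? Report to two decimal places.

0.55

T̂ = ρX + (1 − ρ)μ  ⇒  T̂ − μ = ρ(X − μ)
ρ = (T̂ − μ)/(X − μ) = (50.05 − 66) / (37 − 66) = -15.95 / -29.0 = 0.5500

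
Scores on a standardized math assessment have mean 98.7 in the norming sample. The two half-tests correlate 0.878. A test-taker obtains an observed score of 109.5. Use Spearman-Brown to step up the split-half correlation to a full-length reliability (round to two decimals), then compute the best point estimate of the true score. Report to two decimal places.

Spearman-Brown: ρ = 2r/(1 + r) = 2(0.878)/(1 + 0.878) = 1.7560/1.878 = 0.9350 → 0.94
Kelley's formula gives T̂ = 0.94·109.5 + 0.06·98.7 = 102.930 + 5.922 = 108.852.

108.85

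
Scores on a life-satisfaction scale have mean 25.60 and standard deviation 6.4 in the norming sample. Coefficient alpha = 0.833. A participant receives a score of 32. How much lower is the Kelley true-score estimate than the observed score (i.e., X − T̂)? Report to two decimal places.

1.07

Kelley's formula gives T̂ = 0.833·32 + 0.167·25.60 = 26.656 + 4.27520 = 30.9312.
X − T̂ = 32 − 30.931 = 1.069 → 1.07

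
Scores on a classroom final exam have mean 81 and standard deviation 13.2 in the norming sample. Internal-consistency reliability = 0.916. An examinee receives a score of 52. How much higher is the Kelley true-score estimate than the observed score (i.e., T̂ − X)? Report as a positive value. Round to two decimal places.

2.44

T̂ = 0.916(52) + 0.084(81) = 47.632 + 6.804 = 54.4360 → 54.436
T̂ − X = 54.436 − 52 = 2.436 → 2.44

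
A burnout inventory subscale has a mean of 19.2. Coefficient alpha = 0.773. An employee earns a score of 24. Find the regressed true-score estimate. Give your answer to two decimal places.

22.91

T̂ = ρX + (1 − ρ)μ
  = 0.773 × 24 + 0.227 × 19.2
  = 18.552 + 4.3584
  = 22.910
  ≈ 22.91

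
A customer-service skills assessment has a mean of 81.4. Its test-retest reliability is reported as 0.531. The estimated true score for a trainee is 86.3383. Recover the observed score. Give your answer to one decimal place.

T̂ = ρX + (1 − ρ)μ  ⇒  X = (T̂ − (1 − ρ)μ) / ρ
X = (86.3383 − 0.469 × 81.4) / 0.531 = (86.3383 − 38.1766) / 0.531 = 48.1617 / 0.531 = 90.700

90.7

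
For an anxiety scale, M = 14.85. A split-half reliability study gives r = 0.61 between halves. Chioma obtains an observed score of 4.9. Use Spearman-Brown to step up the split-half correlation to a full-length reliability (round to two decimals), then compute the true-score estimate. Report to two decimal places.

Spearman-Brown: ρ = 2r/(1 + r) = 2(0.61)/(1 + 0.61) = 1.220/1.61 = 0.7578 → 0.76
T̂ = 0.76(4.9) + 0.24(14.85) = 3.724 + 3.5640 = 7.288 → 7.29

7.29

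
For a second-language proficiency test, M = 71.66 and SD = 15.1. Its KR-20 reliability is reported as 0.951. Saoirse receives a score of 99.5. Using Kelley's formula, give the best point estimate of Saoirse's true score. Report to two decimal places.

T̂ = 0.951(99.5) + 0.049(71.66) = 94.6245 + 3.51134 = 98.136 → 98.14

98.14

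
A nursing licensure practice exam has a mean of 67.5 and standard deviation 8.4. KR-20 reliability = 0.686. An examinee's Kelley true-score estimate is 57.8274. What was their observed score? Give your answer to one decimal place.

53.4

T̂ = ρX + (1 − ρ)μ  ⇒  X = (T̂ − (1 − ρ)μ) / ρ
X = (57.8274 − 0.314 × 67.5) / 0.686 = (57.8274 − 21.1950) / 0.686 = 36.6324 / 0.686 = 53.400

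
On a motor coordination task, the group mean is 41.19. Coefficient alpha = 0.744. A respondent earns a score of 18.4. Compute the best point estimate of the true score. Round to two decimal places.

24.23

Weight the observed score by reliability and the mean by (1 − reliability): T̂ = 0.744·18.4 + 0.256·41.19 = 13.6896 + 10.54464 = 24.234.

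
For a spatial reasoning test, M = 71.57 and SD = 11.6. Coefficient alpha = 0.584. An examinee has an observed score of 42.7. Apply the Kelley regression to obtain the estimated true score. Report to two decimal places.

54.71

T̂ = ρX + (1 − ρ)μ
  = 0.584 × 42.7 + 0.416 × 71.57
  = 24.9368 + 29.77312
  = 54.710
  ≈ 54.71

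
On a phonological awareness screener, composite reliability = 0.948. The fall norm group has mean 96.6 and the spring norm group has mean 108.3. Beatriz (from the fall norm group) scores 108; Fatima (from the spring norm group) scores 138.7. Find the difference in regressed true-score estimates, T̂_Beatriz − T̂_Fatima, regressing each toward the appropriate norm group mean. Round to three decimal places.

T̂_Beatriz = 0.948(108) + 0.052(96.6) = 107.40720
T̂_Fatima = 0.948(138.7) + 0.052(108.3) = 137.11920
Difference = 107.40720 − 137.11920 = -29.71200

-29.712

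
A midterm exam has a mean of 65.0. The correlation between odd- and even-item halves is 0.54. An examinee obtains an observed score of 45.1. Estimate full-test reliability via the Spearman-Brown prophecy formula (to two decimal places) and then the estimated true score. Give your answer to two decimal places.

Spearman-Brown: ρ = 2r/(1 + r) = 2(0.54)/(1 + 0.54) = 1.080/1.54 = 0.7013 → 0.70
Kelley's formula gives T̂ = 0.70·45.1 + 0.30·65.0 = 31.570 + 19.500 = 51.070.

51.07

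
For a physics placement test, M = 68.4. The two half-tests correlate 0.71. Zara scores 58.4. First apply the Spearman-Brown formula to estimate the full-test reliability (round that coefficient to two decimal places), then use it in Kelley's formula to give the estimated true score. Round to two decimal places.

Spearman-Brown: ρ = 2r/(1 + r) = 2(0.71)/(1 + 0.71) = 1.420/1.71 = 0.8304 → 0.83
T̂ = ρX + (1 − ρ)μ
  = 0.83 × 58.4 + 0.17 × 68.4
  = 48.472 + 11.628
  = 60.100
  ≈ 60.10

60.10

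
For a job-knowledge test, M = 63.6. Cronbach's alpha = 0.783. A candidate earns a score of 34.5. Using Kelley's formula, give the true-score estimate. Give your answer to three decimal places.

T̂ = ρX + (1 − ρ)μ
  = 0.783 × 34.5 + 0.217 × 63.6
  = 27.0135 + 13.8012
  = 40.8147
  ≈ 40.815

40.815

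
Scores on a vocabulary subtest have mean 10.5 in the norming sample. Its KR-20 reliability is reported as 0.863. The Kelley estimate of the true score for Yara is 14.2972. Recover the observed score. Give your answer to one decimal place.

14.9

T̂ = ρX + (1 − ρ)μ  ⇒  X = (T̂ − (1 − ρ)μ) / ρ
X = (14.2972 − 0.137 × 10.5) / 0.863 = (14.2972 − 1.4385) / 0.863 = 12.8587 / 0.863 = 14.900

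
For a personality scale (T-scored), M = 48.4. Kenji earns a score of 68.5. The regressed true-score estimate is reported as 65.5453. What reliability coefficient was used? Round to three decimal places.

T̂ = ρX + (1 − ρ)μ  ⇒  T̂ − μ = ρ(X − μ)
ρ = (T̂ − μ)/(X − μ) = (65.5453 − 48.4) / (68.5 − 48.4) = 17.1453 / 20.1 = 0.85300

0.853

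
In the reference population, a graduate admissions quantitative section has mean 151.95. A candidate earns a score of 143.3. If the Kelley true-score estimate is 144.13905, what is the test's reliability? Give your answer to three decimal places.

T̂ = ρX + (1 − ρ)μ  ⇒  T̂ − μ = ρ(X − μ)
ρ = (T̂ − μ)/(X − μ) = (144.13905 − 151.95) / (143.3 − 151.95) = -7.81095 / -8.65 = 0.90300

0.903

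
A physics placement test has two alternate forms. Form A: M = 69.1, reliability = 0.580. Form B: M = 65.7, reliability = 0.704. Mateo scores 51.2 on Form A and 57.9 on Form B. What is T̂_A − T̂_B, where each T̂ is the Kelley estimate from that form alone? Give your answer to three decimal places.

-1.491

T̂_A = 0.580(51.2) + 0.420(69.1) = 58.71800
T̂_B = 0.704(57.9) + 0.296(65.7) = 60.20880
T̂_A − T̂_B = -1.49080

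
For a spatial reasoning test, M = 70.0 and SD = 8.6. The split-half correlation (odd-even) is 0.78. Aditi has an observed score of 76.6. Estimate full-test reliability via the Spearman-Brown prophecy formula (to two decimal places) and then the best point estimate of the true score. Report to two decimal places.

75.81

Spearman-Brown: ρ = 2r/(1 + r) = 2(0.78)/(1 + 0.78) = 1.560/1.78 = 0.8764 → 0.88
T̂ = ρX + (1 − ρ)μ
  = 0.88 × 76.6 + 0.12 × 70.0
  = 67.408 + 8.400
  = 75.808
  ≈ 75.81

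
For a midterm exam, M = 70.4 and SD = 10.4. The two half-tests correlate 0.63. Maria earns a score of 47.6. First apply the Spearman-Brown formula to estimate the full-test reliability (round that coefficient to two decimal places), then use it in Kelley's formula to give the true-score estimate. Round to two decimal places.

52.84

Spearman-Brown: ρ = 2r/(1 + r) = 2(0.63)/(1 + 0.63) = 1.260/1.63 = 0.7730 → 0.77
T̂ = 0.77(47.6) + 0.23(70.4) = 36.652 + 16.192 = 52.844 → 52.84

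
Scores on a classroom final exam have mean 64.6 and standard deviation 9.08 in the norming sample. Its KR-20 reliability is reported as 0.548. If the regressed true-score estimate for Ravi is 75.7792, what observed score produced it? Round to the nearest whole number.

85

T̂ = ρX + (1 − ρ)μ  ⇒  X = (T̂ − (1 − ρ)μ) / ρ
X = (75.7792 − 0.452 × 64.6) / 0.548 = (75.7792 − 29.1992) / 0.548 = 46.5800 / 0.548 = 85.00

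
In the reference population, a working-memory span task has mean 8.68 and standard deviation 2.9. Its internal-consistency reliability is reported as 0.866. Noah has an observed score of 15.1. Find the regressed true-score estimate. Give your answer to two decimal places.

14.24

Regress the observed score toward the mean by the unreliability: T̂ = 0.866·15.1 + 0.134·8.68 = 13.0766 + 1.16312 = 14.240.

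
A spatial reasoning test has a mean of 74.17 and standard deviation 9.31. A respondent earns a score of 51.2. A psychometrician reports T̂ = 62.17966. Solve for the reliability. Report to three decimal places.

0.522

T̂ = ρX + (1 − ρ)μ  ⇒  T̂ − μ = ρ(X − μ)
ρ = (T̂ − μ)/(X − μ) = (62.17966 − 74.17) / (51.2 − 74.17) = -11.99034 / -22.97 = 0.52200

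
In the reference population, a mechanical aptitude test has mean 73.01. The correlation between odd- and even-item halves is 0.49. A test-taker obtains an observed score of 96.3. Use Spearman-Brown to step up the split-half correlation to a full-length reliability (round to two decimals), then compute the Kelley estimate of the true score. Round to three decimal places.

88.381

Spearman-Brown: ρ = 2r/(1 + r) = 2(0.49)/(1 + 0.49) = 0.980/1.49 = 0.6577 → 0.66
Regress the observed score toward the mean by the unreliability: T̂ = 0.66·96.3 + 0.34·73.01 = 63.558 + 24.8234 = 88.3814.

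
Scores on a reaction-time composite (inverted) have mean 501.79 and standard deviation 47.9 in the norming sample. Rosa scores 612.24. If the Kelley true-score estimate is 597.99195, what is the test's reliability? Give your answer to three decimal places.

T̂ = ρX + (1 − ρ)μ  ⇒  T̂ − μ = ρ(X − μ)
ρ = (T̂ − μ)/(X − μ) = (597.99195 − 501.79) / (612.24 − 501.79) = 96.20195 / 110.45 = 0.87100

0.871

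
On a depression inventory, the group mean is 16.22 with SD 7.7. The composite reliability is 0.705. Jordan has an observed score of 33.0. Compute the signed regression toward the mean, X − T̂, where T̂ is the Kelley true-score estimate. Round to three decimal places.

4.950

Kelley's formula gives T̂ = 0.705·33.0 + 0.295·16.22 = 23.2650 + 4.78490 = 28.04990.
X − T̂ = 33.0 − 28.0499 = 4.9501 → 4.950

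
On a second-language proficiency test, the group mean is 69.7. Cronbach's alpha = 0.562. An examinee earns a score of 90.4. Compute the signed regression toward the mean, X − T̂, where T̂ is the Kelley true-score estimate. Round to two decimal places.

T̂ = ρX + (1 − ρ)μ
  = 0.562 × 90.4 + 0.438 × 69.7
  = 50.8048 + 30.5286
  = 81.3334
  ≈ 81.333
X − T̂ = 90.4 − 81.333 = 9.067 → 9.07

9.07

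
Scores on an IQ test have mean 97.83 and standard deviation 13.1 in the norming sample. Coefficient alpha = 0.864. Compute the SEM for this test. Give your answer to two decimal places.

4.83

SEM = SD · √(1 − ρ) = 13.1 × √0.136 = 13.1 × 0.3688 = 4.831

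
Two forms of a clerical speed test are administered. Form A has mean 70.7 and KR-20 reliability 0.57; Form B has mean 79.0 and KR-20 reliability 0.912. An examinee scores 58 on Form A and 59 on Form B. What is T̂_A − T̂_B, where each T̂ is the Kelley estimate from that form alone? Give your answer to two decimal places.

T̂_A = 0.57(58) + 0.43(70.7) = 63.4610
T̂_B = 0.912(59) + 0.088(79.0) = 60.7600
T̂_A − T̂_B = 2.7010

2.70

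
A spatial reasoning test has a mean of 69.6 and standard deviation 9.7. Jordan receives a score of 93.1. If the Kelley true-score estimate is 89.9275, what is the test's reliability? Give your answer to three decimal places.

0.865

T̂ = ρX + (1 − ρ)μ  ⇒  T̂ − μ = ρ(X − μ)
ρ = (T̂ − μ)/(X − μ) = (89.9275 − 69.6) / (93.1 − 69.6) = 20.3275 / 23.5 = 0.86500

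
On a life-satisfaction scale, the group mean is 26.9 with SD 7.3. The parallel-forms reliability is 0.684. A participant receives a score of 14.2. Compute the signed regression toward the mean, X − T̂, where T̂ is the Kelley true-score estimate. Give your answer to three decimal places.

-4.013

Regress the observed score toward the mean by the unreliability: T̂ = 0.684·14.2 + 0.316·26.9 = 9.7128 + 8.5004 = 18.21320.
X − T̂ = 14.2 − 18.2132 = -4.0132 → -4.013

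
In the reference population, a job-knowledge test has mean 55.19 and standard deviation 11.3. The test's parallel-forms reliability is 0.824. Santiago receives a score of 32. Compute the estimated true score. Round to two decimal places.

T̂ = ρX + (1 − ρ)μ
  = 0.824 × 32 + 0.176 × 55.19
  = 26.368 + 9.71344
  = 36.081
  ≈ 36.08

36.08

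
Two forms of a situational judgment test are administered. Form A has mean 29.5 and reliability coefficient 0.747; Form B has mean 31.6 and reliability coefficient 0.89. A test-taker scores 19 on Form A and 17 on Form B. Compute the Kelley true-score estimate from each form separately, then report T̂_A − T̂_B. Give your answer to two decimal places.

T̂_A = 0.747(19) + 0.253(29.5) = 21.6565
T̂_B = 0.89(17) + 0.11(31.6) = 18.6060
T̂_A − T̂_B = 3.0505

3.05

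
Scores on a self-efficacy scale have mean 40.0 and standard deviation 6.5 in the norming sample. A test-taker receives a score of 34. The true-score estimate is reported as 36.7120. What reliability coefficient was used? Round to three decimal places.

T̂ = ρX + (1 − ρ)μ  ⇒  T̂ − μ = ρ(X − μ)
ρ = (T̂ − μ)/(X − μ) = (36.7120 − 40.0) / (34 − 40.0) = -3.2880 / -6.0 = 0.54800

0.548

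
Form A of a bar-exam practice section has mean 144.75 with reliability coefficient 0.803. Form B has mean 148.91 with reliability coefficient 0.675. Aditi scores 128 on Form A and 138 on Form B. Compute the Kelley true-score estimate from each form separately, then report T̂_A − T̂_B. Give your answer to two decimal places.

T̂_A = 0.803(128) + 0.197(144.75) = 131.2997
T̂_B = 0.675(138) + 0.325(148.91) = 141.5457
T̂_A − T̂_B = -10.2460

-10.25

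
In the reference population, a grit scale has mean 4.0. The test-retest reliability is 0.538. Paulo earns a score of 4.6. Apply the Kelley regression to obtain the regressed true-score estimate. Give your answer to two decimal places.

T̂ = 0.538(4.6) + 0.462(4.0) = 2.4748 + 1.8480 = 4.323 → 4.32

4.32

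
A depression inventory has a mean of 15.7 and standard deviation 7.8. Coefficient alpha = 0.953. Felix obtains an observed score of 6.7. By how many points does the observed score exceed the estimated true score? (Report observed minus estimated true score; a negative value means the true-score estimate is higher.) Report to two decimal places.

T̂ = 0.953(6.7) + 0.047(15.7) = 6.3851 + 0.7379 = 7.1230 → 7.123
X − T̂ = 6.7 − 7.123 = -0.423 → -0.42

-0.42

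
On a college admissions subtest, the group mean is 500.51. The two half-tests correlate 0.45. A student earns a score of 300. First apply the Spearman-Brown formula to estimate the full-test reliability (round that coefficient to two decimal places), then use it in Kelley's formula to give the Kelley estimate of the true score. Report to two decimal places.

376.19

Spearman-Brown: ρ = 2r/(1 + r) = 2(0.45)/(1 + 0.45) = 0.900/1.45 = 0.6207 → 0.62
T̂ = ρX + (1 − ρ)μ
  = 0.62 × 300 + 0.38 × 500.51
  = 186.00 + 190.1938
  = 376.194
  ≈ 376.19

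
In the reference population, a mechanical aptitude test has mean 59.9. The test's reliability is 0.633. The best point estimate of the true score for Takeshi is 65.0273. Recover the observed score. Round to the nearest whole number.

T̂ = ρX + (1 − ρ)μ  ⇒  X = (T̂ − (1 − ρ)μ) / ρ
X = (65.0273 − 0.367 × 59.9) / 0.633 = (65.0273 − 21.9833) / 0.633 = 43.0440 / 0.633 = 68.00

68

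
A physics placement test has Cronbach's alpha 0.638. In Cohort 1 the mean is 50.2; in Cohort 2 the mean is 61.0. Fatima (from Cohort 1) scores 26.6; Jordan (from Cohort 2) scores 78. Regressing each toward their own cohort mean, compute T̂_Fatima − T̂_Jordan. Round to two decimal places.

T̂_Fatima = 0.638(26.6) + 0.362(50.2) = 35.1432
T̂_Jordan = 0.638(78) + 0.362(61.0) = 71.8460
Difference = 35.1432 − 71.8460 = -36.7028

-36.70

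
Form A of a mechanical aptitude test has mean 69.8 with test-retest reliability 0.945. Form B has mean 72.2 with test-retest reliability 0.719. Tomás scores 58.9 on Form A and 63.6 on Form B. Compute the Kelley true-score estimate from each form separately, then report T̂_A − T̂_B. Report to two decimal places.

T̂_A = 0.945(58.9) + 0.055(69.8) = 59.4995
T̂_B = 0.719(63.6) + 0.281(72.2) = 66.0166
T̂_A − T̂_B = -6.5171

-6.52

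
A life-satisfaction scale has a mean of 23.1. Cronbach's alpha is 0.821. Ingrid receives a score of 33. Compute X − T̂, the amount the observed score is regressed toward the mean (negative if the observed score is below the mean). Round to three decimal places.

Kelley's formula gives T̂ = 0.821·33 + 0.179·23.1 = 27.093 + 4.1349 = 31.22790.
X − T̂ = 33 − 31.2279 = 1.7721 → 1.772

1.772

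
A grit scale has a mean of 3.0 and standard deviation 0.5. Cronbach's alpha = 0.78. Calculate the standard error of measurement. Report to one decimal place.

0.2

SEM = SD · √(1 − ρ) = 0.5 × √0.22 = 0.5 × 0.4690 = 0.235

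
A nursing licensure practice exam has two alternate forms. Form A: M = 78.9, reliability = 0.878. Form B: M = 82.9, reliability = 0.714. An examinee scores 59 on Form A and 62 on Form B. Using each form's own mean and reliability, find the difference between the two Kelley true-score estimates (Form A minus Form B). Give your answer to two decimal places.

-6.55

T̂_A = 0.878(59) + 0.122(78.9) = 61.4278
T̂_B = 0.714(62) + 0.286(82.9) = 67.9774
T̂_A − T̂_B = -6.5496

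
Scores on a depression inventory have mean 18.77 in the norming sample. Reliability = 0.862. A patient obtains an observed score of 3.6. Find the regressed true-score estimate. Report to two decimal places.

5.69

Regress the observed score toward the mean by the unreliability: T̂ = 0.862·3.6 + 0.138·18.77 = 3.1032 + 2.59026 = 5.693.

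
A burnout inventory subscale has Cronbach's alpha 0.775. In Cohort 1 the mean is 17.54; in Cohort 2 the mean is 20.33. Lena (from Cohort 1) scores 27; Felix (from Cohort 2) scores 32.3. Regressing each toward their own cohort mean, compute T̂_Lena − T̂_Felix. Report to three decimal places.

-4.735

T̂_Lena = 0.775(27) + 0.225(17.54) = 24.87150
T̂_Felix = 0.775(32.3) + 0.225(20.33) = 29.60675
Difference = 24.87150 − 29.60675 = -4.73525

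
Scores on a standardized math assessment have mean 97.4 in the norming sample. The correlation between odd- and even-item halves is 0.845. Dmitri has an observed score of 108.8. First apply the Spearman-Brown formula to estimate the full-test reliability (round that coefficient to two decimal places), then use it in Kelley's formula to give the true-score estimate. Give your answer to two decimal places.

Spearman-Brown: ρ = 2r/(1 + r) = 2(0.845)/(1 + 0.845) = 1.6900/1.845 = 0.9160 → 0.92
T̂ = 0.92(108.8) + 0.08(97.4) = 100.096 + 7.792 = 107.888 → 107.89

107.89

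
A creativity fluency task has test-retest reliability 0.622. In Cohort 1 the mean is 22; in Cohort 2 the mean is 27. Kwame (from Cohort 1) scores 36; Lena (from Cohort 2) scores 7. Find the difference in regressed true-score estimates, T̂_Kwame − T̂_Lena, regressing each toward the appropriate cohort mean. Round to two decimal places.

16.15

T̂_Kwame = 0.622(36) + 0.378(22) = 30.7080
T̂_Lena = 0.622(7) + 0.378(27) = 14.5600
Difference = 30.7080 − 14.5600 = 16.1480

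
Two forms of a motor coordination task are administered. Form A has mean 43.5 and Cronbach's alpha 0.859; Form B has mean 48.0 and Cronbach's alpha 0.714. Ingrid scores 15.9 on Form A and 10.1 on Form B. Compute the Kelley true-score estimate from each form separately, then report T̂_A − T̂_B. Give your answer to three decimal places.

-1.148

T̂_A = 0.859(15.9) + 0.141(43.5) = 19.79160
T̂_B = 0.714(10.1) + 0.286(48.0) = 20.93940
T̂_A − T̂_B = -1.14780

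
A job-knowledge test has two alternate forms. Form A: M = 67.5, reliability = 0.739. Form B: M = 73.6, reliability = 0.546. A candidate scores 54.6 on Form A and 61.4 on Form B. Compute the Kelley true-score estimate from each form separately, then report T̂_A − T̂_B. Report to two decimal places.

T̂_A = 0.739(54.6) + 0.261(67.5) = 57.9669
T̂_B = 0.546(61.4) + 0.454(73.6) = 66.9388
T̂_A − T̂_B = -8.9719

-8.97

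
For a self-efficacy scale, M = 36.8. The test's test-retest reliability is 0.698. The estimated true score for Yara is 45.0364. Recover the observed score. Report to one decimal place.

48.6

T̂ = ρX + (1 − ρ)μ  ⇒  X = (T̂ − (1 − ρ)μ) / ρ
X = (45.0364 − 0.302 × 36.8) / 0.698 = (45.0364 − 11.1136) / 0.698 = 33.9228 / 0.698 = 48.600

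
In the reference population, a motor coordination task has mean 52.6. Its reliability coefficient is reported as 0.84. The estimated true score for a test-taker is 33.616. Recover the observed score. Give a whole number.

T̂ = ρX + (1 − ρ)μ  ⇒  X = (T̂ − (1 − ρ)μ) / ρ
X = (33.616 − 0.16 × 52.6) / 0.84 = (33.616 − 8.416) / 0.84 = 25.200 / 0.84 = 30.00

30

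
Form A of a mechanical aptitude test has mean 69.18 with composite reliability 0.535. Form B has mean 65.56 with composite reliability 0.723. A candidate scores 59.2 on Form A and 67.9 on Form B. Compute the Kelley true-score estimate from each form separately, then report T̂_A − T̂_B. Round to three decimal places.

T̂_A = 0.535(59.2) + 0.465(69.18) = 63.84070
T̂_B = 0.723(67.9) + 0.277(65.56) = 67.25182
T̂_A − T̂_B = -3.41112

-3.411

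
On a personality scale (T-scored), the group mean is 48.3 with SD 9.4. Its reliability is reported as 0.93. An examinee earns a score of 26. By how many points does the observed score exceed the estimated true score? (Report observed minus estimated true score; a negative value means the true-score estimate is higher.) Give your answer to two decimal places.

T̂ = ρX + (1 − ρ)μ
  = 0.93 × 26 + 0.07 × 48.3
  = 24.18 + 3.381
  = 27.5610
  ≈ 27.561
X − T̂ = 26 − 27.561 = -1.561 → -1.56

-1.56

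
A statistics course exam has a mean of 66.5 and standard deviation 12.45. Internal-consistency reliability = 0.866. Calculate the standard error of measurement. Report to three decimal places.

4.557

SEM = SD · √(1 − ρ) = 12.45 × √0.134 = 12.45 × 0.3661 = 4.5574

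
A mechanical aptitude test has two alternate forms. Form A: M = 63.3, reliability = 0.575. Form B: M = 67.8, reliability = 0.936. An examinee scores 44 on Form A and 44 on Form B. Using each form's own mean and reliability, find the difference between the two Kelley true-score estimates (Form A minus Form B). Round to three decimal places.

T̂_A = 0.575(44) + 0.425(63.3) = 52.20250
T̂_B = 0.936(44) + 0.064(67.8) = 45.52320
T̂_A − T̂_B = 6.67930

6.679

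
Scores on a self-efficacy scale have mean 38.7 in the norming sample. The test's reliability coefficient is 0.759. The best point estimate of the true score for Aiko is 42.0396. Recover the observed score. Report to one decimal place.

T̂ = ρX + (1 − ρ)μ  ⇒  X = (T̂ − (1 − ρ)μ) / ρ
X = (42.0396 − 0.241 × 38.7) / 0.759 = (42.0396 − 9.3267) / 0.759 = 32.7129 / 0.759 = 43.100

43.1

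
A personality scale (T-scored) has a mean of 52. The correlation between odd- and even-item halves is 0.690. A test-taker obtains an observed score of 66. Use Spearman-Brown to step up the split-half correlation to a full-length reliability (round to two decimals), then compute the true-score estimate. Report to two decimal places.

Spearman-Brown: ρ = 2r/(1 + r) = 2(0.690)/(1 + 0.690) = 1.3800/1.690 = 0.8166 → 0.82
T̂ = ρX + (1 − ρ)μ
  = 0.82 × 66 + 0.18 × 52
  = 54.12 + 9.36
  = 63.480
  ≈ 63.48

63.48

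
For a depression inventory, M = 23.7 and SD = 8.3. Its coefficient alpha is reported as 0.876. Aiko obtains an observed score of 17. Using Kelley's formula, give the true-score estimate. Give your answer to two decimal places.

T̂ = ρX + (1 − ρ)μ
  = 0.876 × 17 + 0.124 × 23.7
  = 14.892 + 2.9388
  = 17.831
  ≈ 17.83

17.83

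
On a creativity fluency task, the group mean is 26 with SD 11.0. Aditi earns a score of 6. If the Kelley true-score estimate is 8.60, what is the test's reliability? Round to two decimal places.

0.87

T̂ = ρX + (1 − ρ)μ  ⇒  T̂ − μ = ρ(X − μ)
ρ = (T̂ − μ)/(X − μ) = (8.60 − 26) / (6 − 26) = -17.40 / -20.0 = 0.8700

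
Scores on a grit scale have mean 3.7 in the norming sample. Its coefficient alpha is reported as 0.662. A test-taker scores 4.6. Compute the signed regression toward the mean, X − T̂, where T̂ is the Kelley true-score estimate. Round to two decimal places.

T̂ = 0.662(4.6) + 0.338(3.7) = 3.0452 + 1.2506 = 4.2958 → 4.296
X − T̂ = 4.6 − 4.296 = 0.304 → 0.30

0.30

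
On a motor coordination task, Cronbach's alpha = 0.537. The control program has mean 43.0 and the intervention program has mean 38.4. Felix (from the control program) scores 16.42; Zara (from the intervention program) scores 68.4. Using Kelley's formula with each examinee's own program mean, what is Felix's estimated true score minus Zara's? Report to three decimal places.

-25.783

T̂_Felix = 0.537(16.42) + 0.463(43.0) = 28.72654
T̂_Zara = 0.537(68.4) + 0.463(38.4) = 54.51000
Difference = 28.72654 − 54.51000 = -25.78346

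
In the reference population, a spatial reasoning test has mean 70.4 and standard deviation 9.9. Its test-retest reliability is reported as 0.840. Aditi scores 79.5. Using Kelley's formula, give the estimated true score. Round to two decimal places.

T̂ = ρX + (1 − ρ)μ
  = 0.840 × 79.5 + 0.160 × 70.4
  = 66.7800 + 11.2640
  = 78.044
  ≈ 78.04

78.04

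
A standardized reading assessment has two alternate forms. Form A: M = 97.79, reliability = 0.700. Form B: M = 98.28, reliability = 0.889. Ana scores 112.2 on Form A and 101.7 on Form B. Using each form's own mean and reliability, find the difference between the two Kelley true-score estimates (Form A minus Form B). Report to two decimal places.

6.56

T̂_A = 0.700(112.2) + 0.300(97.79) = 107.8770
T̂_B = 0.889(101.7) + 0.111(98.28) = 101.3204
T̂_A − T̂_B = 6.5566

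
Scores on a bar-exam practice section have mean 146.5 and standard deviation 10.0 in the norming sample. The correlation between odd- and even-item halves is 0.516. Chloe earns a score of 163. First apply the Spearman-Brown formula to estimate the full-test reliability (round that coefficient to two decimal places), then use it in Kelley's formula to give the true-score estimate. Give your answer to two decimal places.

Spearman-Brown: ρ = 2r/(1 + r) = 2(0.516)/(1 + 0.516) = 1.0320/1.516 = 0.6807 → 0.68
Regress the observed score toward the mean by the unreliability: T̂ = 0.68·163 + 0.32·146.5 = 110.84 + 46.880 = 157.720.

157.72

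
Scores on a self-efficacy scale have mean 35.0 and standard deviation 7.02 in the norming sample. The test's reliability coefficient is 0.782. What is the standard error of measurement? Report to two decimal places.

3.28

SEM = SD · √(1 − ρ) = 7.02 × √0.218 = 7.02 × 0.4669 = 3.278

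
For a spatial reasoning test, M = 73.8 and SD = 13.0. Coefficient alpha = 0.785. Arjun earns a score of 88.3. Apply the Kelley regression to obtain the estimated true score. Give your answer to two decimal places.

T̂ = 0.785(88.3) + 0.215(73.8) = 69.3155 + 15.8670 = 85.183 → 85.18

85.18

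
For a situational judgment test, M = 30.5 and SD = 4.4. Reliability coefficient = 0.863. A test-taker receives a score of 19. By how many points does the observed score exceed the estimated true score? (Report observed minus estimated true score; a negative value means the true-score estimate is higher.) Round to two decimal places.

Regress the observed score toward the mean by the unreliability: T̂ = 0.863·19 + 0.137·30.5 = 16.397 + 4.1785 = 20.5755.
X − T̂ = 19 − 20.575 = -1.575 → -1.58

-1.58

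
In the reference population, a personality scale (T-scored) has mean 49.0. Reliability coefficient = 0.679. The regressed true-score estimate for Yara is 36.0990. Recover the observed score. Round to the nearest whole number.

30

T̂ = ρX + (1 − ρ)μ  ⇒  X = (T̂ − (1 − ρ)μ) / ρ
X = (36.0990 − 0.321 × 49.0) / 0.679 = (36.0990 − 15.7290) / 0.679 = 20.3700 / 0.679 = 30.00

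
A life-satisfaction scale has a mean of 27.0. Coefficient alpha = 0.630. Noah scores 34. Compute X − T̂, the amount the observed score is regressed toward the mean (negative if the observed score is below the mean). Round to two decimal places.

T̂ = 0.630(34) + 0.370(27.0) = 21.420 + 9.9900 = 31.4100 → 31.410
X − T̂ = 34 − 31.410 = 2.590 → 2.59

2.59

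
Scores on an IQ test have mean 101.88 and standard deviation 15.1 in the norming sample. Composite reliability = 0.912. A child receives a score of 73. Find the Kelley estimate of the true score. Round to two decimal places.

75.54

T̂ = 0.912(73) + 0.088(101.88) = 66.576 + 8.96544 = 75.541 → 75.54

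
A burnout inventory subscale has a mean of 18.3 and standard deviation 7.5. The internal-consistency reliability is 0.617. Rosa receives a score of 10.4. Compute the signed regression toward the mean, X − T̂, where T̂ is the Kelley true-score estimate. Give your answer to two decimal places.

Regress the observed score toward the mean by the unreliability: T̂ = 0.617·10.4 + 0.383·18.3 = 6.4168 + 7.0089 = 13.4257.
X − T̂ = 10.4 − 13.426 = -3.026 → -3.03

-3.03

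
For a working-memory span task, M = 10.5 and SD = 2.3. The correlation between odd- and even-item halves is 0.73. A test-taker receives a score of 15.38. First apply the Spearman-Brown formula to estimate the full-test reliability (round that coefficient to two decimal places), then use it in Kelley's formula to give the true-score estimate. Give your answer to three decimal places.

Spearman-Brown: ρ = 2r/(1 + r) = 2(0.73)/(1 + 0.73) = 1.460/1.73 = 0.8439 → 0.84
Weight the observed score by reliability and the mean by (1 − reliability): T̂ = 0.84·15.38 + 0.16·10.5 = 12.9192 + 1.680 = 14.5992.

14.599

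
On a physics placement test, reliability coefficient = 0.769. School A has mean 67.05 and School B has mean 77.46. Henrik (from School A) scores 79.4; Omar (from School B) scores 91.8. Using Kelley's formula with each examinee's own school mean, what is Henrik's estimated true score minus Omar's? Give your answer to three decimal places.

T̂_Henrik = 0.769(79.4) + 0.231(67.05) = 76.54715
T̂_Omar = 0.769(91.8) + 0.231(77.46) = 88.48746
Difference = 76.54715 − 88.48746 = -11.94031

-11.940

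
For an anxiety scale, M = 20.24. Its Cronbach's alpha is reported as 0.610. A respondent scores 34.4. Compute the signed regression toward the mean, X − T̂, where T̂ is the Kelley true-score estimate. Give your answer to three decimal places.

T̂ = 0.610(34.4) + 0.390(20.24) = 20.9840 + 7.89360 = 28.87760 → 28.8776
X − T̂ = 34.4 − 28.8776 = 5.5224 → 5.522

5.522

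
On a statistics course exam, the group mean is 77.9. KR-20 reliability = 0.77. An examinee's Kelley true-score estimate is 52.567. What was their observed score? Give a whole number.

T̂ = ρX + (1 − ρ)μ  ⇒  X = (T̂ − (1 − ρ)μ) / ρ
X = (52.567 − 0.23 × 77.9) / 0.77 = (52.567 − 17.917) / 0.77 = 34.650 / 0.77 = 45.00

45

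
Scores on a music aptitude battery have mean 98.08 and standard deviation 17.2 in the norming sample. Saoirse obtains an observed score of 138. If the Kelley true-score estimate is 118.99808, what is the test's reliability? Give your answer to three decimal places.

0.524

T̂ = ρX + (1 − ρ)μ  ⇒  T̂ − μ = ρ(X − μ)
ρ = (T̂ − μ)/(X − μ) = (118.99808 − 98.08) / (138 − 98.08) = 20.91808 / 39.92 = 0.52400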